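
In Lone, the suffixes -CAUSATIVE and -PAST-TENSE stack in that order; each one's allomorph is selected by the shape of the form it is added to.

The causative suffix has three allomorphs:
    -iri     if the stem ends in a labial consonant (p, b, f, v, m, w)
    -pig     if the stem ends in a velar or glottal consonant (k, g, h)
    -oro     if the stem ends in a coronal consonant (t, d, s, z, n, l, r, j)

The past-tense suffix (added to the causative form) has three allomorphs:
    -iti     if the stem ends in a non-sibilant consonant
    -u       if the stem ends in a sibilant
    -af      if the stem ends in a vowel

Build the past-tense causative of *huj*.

*huj*: final consonant = /j/, coronal → -oro → *hujoro*.
Since the final sound of the causative form *hujoro* is /o/ (a vowel), it takes -af, giving *hujoroaf*.

hujoroaf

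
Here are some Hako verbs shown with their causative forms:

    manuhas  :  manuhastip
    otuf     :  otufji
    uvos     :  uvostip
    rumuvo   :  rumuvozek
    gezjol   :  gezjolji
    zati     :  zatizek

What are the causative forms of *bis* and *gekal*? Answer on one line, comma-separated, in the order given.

bistip, gekalji

The pattern is sibilance of the final sound: -tip when the stem ends in a sibilant (*manuhas*, *uvos*); -ji when the stem ends in a non-sibilant consonant (*otuf*, *gezjol*); -zek when the stem ends in a vowel (*rumuvo*, *zati*).
Since the final sound of *bis* is /s/ (a sibilant), it takes -tip, giving *bistip*.
The final sound of *gekal* is /l/, which is a non-sibilant consonant, so the suffix is -ji, giving *gekalji*.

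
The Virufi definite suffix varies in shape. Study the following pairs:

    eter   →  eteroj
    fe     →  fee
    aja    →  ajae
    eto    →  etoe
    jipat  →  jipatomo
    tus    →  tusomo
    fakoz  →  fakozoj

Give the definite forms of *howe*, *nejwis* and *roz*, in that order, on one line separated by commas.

howee, nejwisomo, rozoj

The suffix is conditioned by the final sound: -omo when the stem ends in a voiceless consonant (*jipat*, *tus*); -oj when the stem ends in a voiced consonant (*eter*, *fakoz*); -e when the stem ends in a vowel (*fe*, *aja*, *eto*).
*howe*: final sound = /e/, a vowel → -e → *howee*.
Since the final sound of *nejwis* is /s/ (a voiceless consonant), it takes -omo, giving *nejwisomo*.
*roz*: final sound = /z/, a voiced consonant → -oj → *rozoj*.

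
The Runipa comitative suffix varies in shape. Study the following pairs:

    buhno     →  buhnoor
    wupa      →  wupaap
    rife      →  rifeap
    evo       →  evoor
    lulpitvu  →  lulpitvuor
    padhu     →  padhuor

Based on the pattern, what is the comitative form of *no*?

noor

The pattern is rounding harmony: -or when the last vowel of the stem is a rounded vowel (*buhno*, *evo*, *lulpitvu*, *padhu*); -ap when the last vowel of the stem is an unrounded vowel (*wupa*, *rife*).
*no*: last vowel = /o/, a rounded vowel → -or → *noor*.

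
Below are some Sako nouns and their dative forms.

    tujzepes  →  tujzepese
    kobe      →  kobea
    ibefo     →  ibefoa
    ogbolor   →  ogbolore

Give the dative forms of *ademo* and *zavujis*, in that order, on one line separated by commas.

The pattern is consonant vs. vowel: -e when the stem ends in a consonant (*tujzepes*, *ogbolor*); -a when the stem ends in a vowel (*kobe*, *ibefo*).
*ademo*: final sound = /o/, a vowel → -a → *ademoa*.
The final sound of *zavujis* is /s/, which is a consonant, so the suffix is -e, giving *zavujise*.

ademoa, zavujise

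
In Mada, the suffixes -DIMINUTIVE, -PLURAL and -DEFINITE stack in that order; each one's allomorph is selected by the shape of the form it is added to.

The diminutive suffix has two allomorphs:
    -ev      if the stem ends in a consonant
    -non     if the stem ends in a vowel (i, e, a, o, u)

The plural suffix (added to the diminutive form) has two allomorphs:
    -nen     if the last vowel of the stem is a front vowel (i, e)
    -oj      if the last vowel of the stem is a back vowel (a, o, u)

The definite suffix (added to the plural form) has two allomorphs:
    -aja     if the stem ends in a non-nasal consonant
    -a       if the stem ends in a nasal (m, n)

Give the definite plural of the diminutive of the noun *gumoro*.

Since the final sound of *gumoro* is /o/ (a vowel), it takes -non, giving *gumoronon*.
Since the last vowel of the diminutive form *gumoronon* is /o/ (a back vowel), it takes -oj, giving *gumorononoj*.
The plural form *gumorononoj*: final consonant = /j/, non-nasal → -aja → *gumorononojaja*.

gumorononojaja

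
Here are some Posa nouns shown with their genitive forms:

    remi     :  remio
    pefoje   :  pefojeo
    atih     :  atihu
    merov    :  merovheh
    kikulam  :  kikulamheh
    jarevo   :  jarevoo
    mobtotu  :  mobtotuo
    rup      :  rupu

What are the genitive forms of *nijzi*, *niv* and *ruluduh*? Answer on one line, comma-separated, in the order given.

The suffix is conditioned by the final sound: -u when the stem ends in a voiceless consonant (*atih*, *rup*); -heh when the stem ends in a voiced consonant (*merov*, *kikulam*); -o when the stem ends in a vowel (*remi*, *pefoje*, *jarevo*, *mobtotu*).
Since the final sound of *nijzi* is /i/ (a vowel), it takes -o, giving *nijzio*.
*niv* — final sound /v/ (a voiced consonant) → -heh → *nivheh*.
Since the final sound of *ruluduh* is /h/ (a voiceless consonant), it takes -u, giving *ruluduhu*.

nijzio, nivheh, ruluduhu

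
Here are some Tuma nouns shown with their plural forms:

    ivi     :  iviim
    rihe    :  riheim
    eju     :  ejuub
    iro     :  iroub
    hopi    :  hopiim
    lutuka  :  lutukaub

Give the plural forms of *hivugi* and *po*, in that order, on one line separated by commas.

Looking at the last vowel of each stem: -im when the last vowel of the stem is a front vowel (*ivi*, *rihe*, *hopi*); -ub when the last vowel of the stem is a back vowel (*eju*, *iro*, *lutuka*).
*hivugi* — last vowel /i/ (a front vowel) → -im → *hivugiim*.
*po*: last vowel = /o/, a back vowel → -ub → *poub*.

hivugiim, poub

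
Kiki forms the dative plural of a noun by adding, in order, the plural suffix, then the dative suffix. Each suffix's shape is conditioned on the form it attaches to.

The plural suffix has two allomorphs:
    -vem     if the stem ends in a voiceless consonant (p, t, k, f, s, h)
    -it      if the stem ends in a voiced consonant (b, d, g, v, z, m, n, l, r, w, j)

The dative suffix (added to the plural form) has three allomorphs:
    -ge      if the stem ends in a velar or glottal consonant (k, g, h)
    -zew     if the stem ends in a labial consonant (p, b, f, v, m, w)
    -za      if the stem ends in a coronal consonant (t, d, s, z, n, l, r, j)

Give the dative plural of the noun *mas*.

*mas*: final consonant = /s/, voiceless → -vem → *masvem*.
The plural form *masvem*: final consonant = /m/, labial → -zew → *masvemzew*.

masvemzew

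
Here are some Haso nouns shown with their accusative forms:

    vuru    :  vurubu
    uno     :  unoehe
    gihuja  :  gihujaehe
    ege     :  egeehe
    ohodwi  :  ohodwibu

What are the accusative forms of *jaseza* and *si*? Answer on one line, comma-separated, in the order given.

The suffix is conditioned by the last vowel: -bu when the last vowel of the stem is a high vowel (*vuru*, *ohodwi*); -ehe when the last vowel of the stem is a non-high vowel (*uno*, *gihuja*, *ege*).
*jaseza* — last vowel /a/ (a non-high vowel) → -ehe → *jasezaehe*.
*si* — last vowel /i/ (a high vowel) → -bu → *sibu*.

jasezaehe, sibu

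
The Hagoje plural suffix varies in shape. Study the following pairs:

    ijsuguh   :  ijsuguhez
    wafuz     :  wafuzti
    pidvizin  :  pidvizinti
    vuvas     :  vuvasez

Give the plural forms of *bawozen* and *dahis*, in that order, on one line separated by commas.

The suffix is conditioned by the final consonant: -ez when the stem ends in a voiceless consonant (*ijsuguh*, *vuvas*); -ti when the stem ends in a voiced consonant (*wafuz*, *pidvizin*).
The final consonant of *bawozen* is /n/, which is voiced, so the suffix is -ti, giving *bawozenti*.
*dahis* — final consonant /s/ (voiceless) → -ez → *dahisez*.

bawozenti, dahisez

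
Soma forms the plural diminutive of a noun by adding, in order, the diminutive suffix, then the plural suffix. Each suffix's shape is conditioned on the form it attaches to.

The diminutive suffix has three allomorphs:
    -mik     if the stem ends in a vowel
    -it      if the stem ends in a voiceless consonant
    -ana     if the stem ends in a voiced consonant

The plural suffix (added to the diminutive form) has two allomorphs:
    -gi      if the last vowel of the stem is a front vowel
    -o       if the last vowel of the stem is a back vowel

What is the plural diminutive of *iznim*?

iznimanao

The final sound of *iznim* is /m/, which is a voiced consonant, so the diminutive suffix is -ana, giving *iznimana*.
The diminutive form *iznimana*: last vowel = /a/, a back vowel → -o → *iznimanao*.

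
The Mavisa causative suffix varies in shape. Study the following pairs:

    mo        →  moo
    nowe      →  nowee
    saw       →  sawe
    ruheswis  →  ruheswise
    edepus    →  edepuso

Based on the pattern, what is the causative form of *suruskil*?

The pattern is rounding harmony: -o when the last vowel of the stem is a rounded vowel (*mo*, *edepus*); -e when the last vowel of the stem is an unrounded vowel (*nowe*, *saw*, *ruheswis*).
The last vowel of *suruskil* is /i/, which is an unrounded vowel, so the suffix is -e, giving *suruskile*.

suruskile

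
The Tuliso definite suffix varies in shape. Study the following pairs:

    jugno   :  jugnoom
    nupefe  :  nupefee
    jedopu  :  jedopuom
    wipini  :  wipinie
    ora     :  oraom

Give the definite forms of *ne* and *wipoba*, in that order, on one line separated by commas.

Looking at the last vowel of each stem: -e when the last vowel of the stem is a front vowel (*nupefe*, *wipini*); -om when the last vowel of the stem is a back vowel (*jugno*, *jedopu*, *ora*).
*ne*: last vowel = /e/, a front vowel → -e → *nee*.
*wipoba* — last vowel /a/ (a back vowel) → -om → *wipobaom*.

nee, wipobaom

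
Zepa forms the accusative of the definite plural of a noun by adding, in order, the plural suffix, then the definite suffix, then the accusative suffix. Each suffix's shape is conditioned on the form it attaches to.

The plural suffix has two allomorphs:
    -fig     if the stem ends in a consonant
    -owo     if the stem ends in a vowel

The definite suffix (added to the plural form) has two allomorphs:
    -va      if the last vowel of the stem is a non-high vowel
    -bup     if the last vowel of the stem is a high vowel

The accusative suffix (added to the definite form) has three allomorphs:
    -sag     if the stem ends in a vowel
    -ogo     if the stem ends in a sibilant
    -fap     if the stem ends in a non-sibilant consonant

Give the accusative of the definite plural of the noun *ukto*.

Since the final sound of *ukto* is /o/ (a vowel), it takes -owo, giving *uktoowo*.
The plural form *uktoowo*: last vowel = /o/, a non-high vowel → -va → *uktoowova*.
The final sound of the definite form *uktoowova* is /a/, which is a vowel, so the accusative suffix is -sag, giving *uktoowovasag*.

uktoowovasag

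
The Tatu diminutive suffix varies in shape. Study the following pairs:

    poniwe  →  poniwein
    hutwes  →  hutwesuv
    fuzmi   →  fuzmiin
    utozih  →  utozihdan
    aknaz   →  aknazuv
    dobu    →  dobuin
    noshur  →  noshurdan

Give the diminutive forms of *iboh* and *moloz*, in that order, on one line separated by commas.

ibohdan, molozuv

Looking at the final sound of each stem: -uv when the stem ends in a sibilant (*hutwes*, *aknaz*); -dan when the stem ends in a non-sibilant consonant (*utozih*, *noshur*); -in when the stem ends in a vowel (*poniwe*, *fuzmi*, *dobu*).
The final sound of *iboh* is /h/, which is a non-sibilant consonant, so the suffix is -dan, giving *ibohdan*.
Since the final sound of *moloz* is /z/ (a sibilant), it takes -uv, giving *molozuv*.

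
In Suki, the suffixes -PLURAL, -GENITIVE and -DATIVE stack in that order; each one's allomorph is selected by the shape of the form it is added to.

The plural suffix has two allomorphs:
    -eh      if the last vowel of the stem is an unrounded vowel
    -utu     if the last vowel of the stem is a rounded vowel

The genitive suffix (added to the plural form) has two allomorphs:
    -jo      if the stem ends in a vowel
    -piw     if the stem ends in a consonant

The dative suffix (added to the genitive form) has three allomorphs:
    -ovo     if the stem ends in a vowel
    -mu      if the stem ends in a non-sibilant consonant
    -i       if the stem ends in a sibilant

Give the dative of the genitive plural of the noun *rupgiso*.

*rupgiso*: last vowel = /o/, a rounded vowel → -utu → *rupgisoutu*.
The plural form *rupgisoutu* — final sound /u/ (a vowel) → -jo → *rupgisoutujo*.
The genitive form *rupgisoutujo*: final sound = /o/, a vowel → -ovo → *rupgisoutujoovo*.

rupgisoutujoovo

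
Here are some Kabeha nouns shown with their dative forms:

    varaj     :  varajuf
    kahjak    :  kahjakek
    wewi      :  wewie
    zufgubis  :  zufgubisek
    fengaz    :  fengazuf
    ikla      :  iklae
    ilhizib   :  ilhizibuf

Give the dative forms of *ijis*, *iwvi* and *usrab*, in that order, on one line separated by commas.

ijisek, iwvie, usrabuf

The alternation tracks the final sound of the stem — -ek when the stem ends in a voiceless consonant (*kahjak*, *zufgubis*); -uf when the stem ends in a voiced consonant (*varaj*, *fengaz*, *ilhizib*); -e when the stem ends in a vowel (*wewi*, *ikla*).
Since the final sound of *ijis* is /s/ (a voiceless consonant), it takes -ek, giving *ijisek*.
Since the final sound of *iwvi* is /i/ (a vowel), it takes -e, giving *iwvie*.
*usrab* — final sound /b/ (a voiced consonant) → -uf → *usrabuf*.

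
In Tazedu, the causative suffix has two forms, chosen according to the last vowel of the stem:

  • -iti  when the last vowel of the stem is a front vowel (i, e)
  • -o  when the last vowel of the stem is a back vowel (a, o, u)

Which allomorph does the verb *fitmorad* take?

*fitmorad* — last vowel /a/ (a back vowel) → -o.

-o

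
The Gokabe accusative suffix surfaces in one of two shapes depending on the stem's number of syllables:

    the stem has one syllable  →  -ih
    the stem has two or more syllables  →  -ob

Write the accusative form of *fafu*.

*fafu* has 2 syllables, so the suffix is -ob, giving *fafuob*.

fafuob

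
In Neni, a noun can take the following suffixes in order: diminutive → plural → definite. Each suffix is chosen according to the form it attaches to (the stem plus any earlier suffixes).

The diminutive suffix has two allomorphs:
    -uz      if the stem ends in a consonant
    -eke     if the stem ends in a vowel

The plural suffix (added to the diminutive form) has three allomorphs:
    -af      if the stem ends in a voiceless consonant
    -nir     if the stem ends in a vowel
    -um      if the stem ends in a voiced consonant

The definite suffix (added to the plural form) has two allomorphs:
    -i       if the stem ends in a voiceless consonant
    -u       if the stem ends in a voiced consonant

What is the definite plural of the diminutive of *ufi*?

ufiekeniru

Since the final sound of *ufi* is /i/ (a vowel), it takes -eke, giving *ufieke*.
Since the final sound of the diminutive form *ufieke* is /e/ (a vowel), it takes -nir, giving *ufiekenir*.
The plural form *ufiekenir* — final consonant /r/ (voiced) → -u → *ufiekeniru*.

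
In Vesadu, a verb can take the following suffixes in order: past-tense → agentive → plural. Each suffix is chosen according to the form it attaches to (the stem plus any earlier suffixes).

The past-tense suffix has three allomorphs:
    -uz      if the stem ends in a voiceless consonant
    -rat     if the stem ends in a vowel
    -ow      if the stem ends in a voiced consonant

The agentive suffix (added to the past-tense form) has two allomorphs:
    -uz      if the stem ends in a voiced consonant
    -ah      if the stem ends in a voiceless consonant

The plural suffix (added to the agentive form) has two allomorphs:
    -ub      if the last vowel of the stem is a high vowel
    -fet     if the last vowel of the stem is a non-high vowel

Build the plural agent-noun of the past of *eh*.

*eh*: final sound = /h/, a voiceless consonant → -uz → *ehuz*.
Since the final consonant of the past-tense form *ehuz* is /z/ (voiced), it takes -uz, giving *ehuzuz*.
Since the last vowel of the agentive form *ehuzuz* is /u/ (a high vowel), it takes -ub, giving *ehuzuzub*.

ehuzuzub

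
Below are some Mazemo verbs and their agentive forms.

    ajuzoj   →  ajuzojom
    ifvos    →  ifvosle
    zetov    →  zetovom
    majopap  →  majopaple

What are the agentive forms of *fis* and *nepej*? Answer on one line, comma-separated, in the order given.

fisle, nepejom

Looking at the final consonant of each stem: -le when the stem ends in a voiceless consonant (*ifvos*, *majopap*); -om when the stem ends in a voiced consonant (*ajuzoj*, *zetov*).
Since the final consonant of *fis* is /s/ (voiceless), it takes -le, giving *fisle*.
Since the final consonant of *nepej* is /j/ (voiced), it takes -om, giving *nepejom*.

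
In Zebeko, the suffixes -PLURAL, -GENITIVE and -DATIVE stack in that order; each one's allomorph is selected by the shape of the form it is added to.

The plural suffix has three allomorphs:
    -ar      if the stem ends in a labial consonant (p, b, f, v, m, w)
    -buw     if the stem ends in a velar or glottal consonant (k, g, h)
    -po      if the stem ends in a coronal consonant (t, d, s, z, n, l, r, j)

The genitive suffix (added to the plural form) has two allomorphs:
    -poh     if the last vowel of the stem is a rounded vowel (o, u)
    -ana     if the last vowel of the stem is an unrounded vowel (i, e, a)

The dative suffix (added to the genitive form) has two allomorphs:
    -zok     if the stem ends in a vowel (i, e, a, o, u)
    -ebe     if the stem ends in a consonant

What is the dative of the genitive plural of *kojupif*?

*kojupif*: final consonant = /f/, labial → -ar → *kojupifar*.
The plural form *kojupifar*: last vowel = /a/, an unrounded vowel → -ana → *kojupifarana*.
The final sound of the genitive form *kojupifarana* is /a/, which is a vowel, so the dative suffix is -zok, giving *kojupifaranazok*.

kojupifaranazok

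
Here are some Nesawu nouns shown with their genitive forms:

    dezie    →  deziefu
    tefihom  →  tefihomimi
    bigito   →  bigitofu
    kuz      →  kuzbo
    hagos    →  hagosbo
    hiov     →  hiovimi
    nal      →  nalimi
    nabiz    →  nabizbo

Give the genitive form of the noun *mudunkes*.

mudunkesbo

The suffix is conditioned by the final sound: -bo when the stem ends in a sibilant (*kuz*, *hagos*, *nabiz*); -imi when the stem ends in a non-sibilant consonant (*tefihom*, *hiov*, *nal*); -fu when the stem ends in a vowel (*dezie*, *bigito*).
*mudunkes*: final sound = /s/, a sibilant → -bo → *mudunkesbo*.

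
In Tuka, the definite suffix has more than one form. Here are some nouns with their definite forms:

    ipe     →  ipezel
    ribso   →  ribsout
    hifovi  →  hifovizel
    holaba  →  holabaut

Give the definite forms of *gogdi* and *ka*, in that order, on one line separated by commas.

The suffix is conditioned by the last vowel: -zel when the last vowel of the stem is a front vowel (*ipe*, *hifovi*); -ut when the last vowel of the stem is a back vowel (*ribso*, *holaba*).
Since the last vowel of *gogdi* is /i/ (a front vowel), it takes -zel, giving *gogdizel*.
Since the last vowel of *ka* is /a/ (a back vowel), it takes -ut, giving *kaut*.

gogdizel, kaut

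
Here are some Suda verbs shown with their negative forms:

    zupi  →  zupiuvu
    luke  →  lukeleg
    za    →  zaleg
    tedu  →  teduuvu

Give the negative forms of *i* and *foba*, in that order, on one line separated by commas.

iuvu, fobaleg

The pattern is height harmony: -uvu when the last vowel of the stem is a high vowel (*zupi*, *tedu*); -leg when the last vowel of the stem is a non-high vowel (*luke*, *za*).
The last vowel of *i* is /i/, which is a high vowel, so the suffix is -uvu, giving *iuvu*.
The last vowel of *foba* is /a/, which is a non-high vowel, so the suffix is -leg, giving *fobaleg*.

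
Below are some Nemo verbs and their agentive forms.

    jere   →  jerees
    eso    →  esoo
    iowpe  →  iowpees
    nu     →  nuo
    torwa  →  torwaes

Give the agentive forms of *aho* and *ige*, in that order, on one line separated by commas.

The pattern is rounding harmony: -o when the last vowel of the stem is a rounded vowel (*eso*, *nu*); -es when the last vowel of the stem is an unrounded vowel (*jere*, *iowpe*, *torwa*).
*aho* — last vowel /o/ (a rounded vowel) → -o → *ahoo*.
The last vowel of *ige* is /e/, which is an unrounded vowel, so the suffix is -es, giving *igees*.

ahoo, igees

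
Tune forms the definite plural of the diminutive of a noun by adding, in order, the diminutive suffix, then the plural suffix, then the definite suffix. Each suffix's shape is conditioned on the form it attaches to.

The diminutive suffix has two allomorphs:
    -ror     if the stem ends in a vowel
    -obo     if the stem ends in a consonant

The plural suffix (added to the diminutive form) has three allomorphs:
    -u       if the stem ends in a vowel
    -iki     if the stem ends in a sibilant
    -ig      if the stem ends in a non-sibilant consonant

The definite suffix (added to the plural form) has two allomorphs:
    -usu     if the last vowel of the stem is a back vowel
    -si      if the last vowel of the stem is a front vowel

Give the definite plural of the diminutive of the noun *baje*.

*baje* — final sound /e/ (a vowel) → -ror → *bajeror*.
The diminutive form *bajeror* — final sound /r/ (a non-sibilant consonant) → -ig → *bajerorig*.
Since the last vowel of the plural form *bajerorig* is /i/ (a front vowel), it takes -si, giving *bajerorigsi*.

bajerorigsi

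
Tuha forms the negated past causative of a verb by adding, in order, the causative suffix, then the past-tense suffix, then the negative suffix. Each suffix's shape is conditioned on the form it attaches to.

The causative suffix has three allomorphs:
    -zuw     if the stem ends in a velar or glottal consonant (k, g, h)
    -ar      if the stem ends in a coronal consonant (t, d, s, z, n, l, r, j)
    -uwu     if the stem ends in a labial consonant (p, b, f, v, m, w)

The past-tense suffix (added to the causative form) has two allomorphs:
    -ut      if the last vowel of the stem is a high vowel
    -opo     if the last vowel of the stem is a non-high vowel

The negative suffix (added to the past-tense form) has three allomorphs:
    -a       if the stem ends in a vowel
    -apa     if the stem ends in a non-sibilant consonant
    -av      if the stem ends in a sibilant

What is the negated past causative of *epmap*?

*epmap* — final consonant /p/ (labial) → -uwu → *epmapuwu*.
The last vowel of the causative form *epmapuwu* is /u/, which is a high vowel, so the past-tense suffix is -ut, giving *epmapuwuut*.
The final sound of the past-tense form *epmapuwuut* is /t/, which is a non-sibilant consonant, so the negative suffix is -apa, giving *epmapuwuutapa*.

epmapuwuutapa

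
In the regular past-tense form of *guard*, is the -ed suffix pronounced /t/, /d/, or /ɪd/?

/ɪd/

The stem *guard* ends in /t/ or /d/.
The -ed suffix is realized as /ɪd/ after /t, d/; as /t/ after other voiceless consonants; and as /d/ after other voiced sounds.
So -ed on *guard* is pronounced /ɪd/.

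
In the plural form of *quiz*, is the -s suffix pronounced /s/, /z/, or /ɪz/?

The stem *quiz* ends in a sibilant (/s, z, ʃ, ʒ, tʃ, dʒ/).
The plural suffix surfaces as /ɪz/ after sibilants, /s/ after other voiceless consonants, and /z/ after other voiced sounds.
So the plural -s on *quiz* is pronounced /ɪz/.

/ɪz/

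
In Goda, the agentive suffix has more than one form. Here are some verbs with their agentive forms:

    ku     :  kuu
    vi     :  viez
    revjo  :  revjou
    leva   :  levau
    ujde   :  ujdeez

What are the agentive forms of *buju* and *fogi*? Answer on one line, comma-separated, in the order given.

Looking at the last vowel of each stem: -ez when the last vowel of the stem is a front vowel (*vi*, *ujde*); -u when the last vowel of the stem is a back vowel (*ku*, *revjo*, *leva*).
The last vowel of *buju* is /u/, which is a back vowel, so the suffix is -u, giving *bujuu*.
The last vowel of *fogi* is /i/, which is a front vowel, so the suffix is -ez, giving *fogiez*.

bujuu, fogiez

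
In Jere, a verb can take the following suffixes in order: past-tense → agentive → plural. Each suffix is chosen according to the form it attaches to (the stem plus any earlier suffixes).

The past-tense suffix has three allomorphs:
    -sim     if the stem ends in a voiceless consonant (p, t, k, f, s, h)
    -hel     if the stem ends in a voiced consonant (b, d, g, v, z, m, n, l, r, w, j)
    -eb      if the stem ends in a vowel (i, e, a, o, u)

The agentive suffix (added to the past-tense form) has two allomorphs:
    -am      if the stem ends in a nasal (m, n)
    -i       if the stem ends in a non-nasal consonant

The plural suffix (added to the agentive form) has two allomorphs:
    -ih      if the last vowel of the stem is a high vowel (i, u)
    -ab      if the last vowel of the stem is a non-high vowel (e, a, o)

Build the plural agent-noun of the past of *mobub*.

mobubheliih

*mobub* — final sound /b/ (a voiced consonant) → -hel → *mobubhel*.
The past-tense form *mobubhel*: final consonant = /l/, non-nasal → -i → *mobubheli*.
The agentive form *mobubheli* — last vowel /i/ (a high vowel) → -ih → *mobubheliih*.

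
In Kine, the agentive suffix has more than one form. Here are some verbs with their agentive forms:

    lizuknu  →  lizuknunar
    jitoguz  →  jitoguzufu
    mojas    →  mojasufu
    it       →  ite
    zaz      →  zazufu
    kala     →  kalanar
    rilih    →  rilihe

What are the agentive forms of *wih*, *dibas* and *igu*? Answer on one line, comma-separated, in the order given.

The suffix is conditioned by the final sound: -ufu when the stem ends in a sibilant (*jitoguz*, *mojas*, *zaz*); -e when the stem ends in a non-sibilant consonant (*it*, *rilih*); -nar when the stem ends in a vowel (*lizuknu*, *kala*).
*wih*: final sound = /h/, a non-sibilant consonant → -e → *wihe*.
The final sound of *dibas* is /s/, which is a sibilant, so the suffix is -ufu, giving *dibasufu*.
*igu* — final sound /u/ (a vowel) → -nar → *igunar*.

wihe, dibasufu, igunar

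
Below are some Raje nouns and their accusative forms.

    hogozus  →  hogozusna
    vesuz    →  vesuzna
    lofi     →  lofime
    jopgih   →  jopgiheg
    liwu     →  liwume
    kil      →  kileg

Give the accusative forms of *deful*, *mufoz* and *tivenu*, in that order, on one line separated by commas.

The suffix is conditioned by the final sound: -na when the stem ends in a sibilant (*hogozus*, *vesuz*); -eg when the stem ends in a non-sibilant consonant (*jopgih*, *kil*); -me when the stem ends in a vowel (*lofi*, *liwu*).
The final sound of *deful* is /l/, which is a non-sibilant consonant, so the suffix is -eg, giving *defuleg*.
*mufoz* — final sound /z/ (a sibilant) → -na → *mufozna*.
*tivenu* — final sound /u/ (a vowel) → -me → *tivenume*.

defuleg, mufozna, tivenume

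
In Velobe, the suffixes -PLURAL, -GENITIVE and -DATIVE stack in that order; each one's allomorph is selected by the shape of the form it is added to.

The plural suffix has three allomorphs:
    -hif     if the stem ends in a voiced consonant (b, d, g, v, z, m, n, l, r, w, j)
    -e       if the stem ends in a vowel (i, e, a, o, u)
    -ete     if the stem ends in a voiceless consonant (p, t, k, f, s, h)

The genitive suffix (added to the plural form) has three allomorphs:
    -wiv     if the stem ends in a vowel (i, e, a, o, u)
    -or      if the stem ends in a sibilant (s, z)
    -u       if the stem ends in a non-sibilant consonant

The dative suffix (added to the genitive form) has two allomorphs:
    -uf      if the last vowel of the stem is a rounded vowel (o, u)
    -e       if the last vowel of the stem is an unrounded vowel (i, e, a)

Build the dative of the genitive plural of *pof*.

*pof*: final sound = /f/, a voiceless consonant → -ete → *pofete*.
The plural form *pofete*: final sound = /e/, a vowel → -wiv → *pofetewiv*.
The genitive form *pofetewiv*: last vowel = /i/, an unrounded vowel → -e → *pofetewive*.

pofetewive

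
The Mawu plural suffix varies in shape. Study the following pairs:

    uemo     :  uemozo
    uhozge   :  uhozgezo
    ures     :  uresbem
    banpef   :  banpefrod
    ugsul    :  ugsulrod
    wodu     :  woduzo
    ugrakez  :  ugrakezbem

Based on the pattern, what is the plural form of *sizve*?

The suffix is conditioned by the final sound: -bem when the stem ends in a sibilant (*ures*, *ugrakez*); -rod when the stem ends in a non-sibilant consonant (*banpef*, *ugsul*); -zo when the stem ends in a vowel (*uemo*, *uhozge*, *wodu*).
*sizve* — final sound /e/ (a vowel) → -zo → *sizvezo*.

sizvezo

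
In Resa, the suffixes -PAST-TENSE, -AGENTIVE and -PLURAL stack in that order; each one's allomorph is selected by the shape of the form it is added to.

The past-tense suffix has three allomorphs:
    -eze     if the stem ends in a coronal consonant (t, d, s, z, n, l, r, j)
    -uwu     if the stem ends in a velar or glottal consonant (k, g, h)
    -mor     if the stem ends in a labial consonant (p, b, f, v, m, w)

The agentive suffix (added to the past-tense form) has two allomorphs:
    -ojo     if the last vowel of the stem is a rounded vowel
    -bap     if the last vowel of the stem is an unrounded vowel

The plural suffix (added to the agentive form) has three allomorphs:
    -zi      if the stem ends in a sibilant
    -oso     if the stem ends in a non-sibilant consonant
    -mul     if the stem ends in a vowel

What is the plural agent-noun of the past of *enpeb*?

*enpeb* — final consonant /b/ (labial) → -mor → *enpebmor*.
The last vowel of the past-tense form *enpebmor* is /o/, which is a rounded vowel, so the agentive suffix is -ojo, giving *enpebmorojo*.
The final sound of the agentive form *enpebmorojo* is /o/, which is a vowel, so the plural suffix is -mul, giving *enpebmorojomul*.

enpebmorojomul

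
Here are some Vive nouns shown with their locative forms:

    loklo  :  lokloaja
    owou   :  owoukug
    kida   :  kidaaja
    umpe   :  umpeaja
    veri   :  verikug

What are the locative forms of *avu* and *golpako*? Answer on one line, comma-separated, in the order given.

Looking at the last vowel of each stem: -kug when the last vowel of the stem is a high vowel (*owou*, *veri*); -aja when the last vowel of the stem is a non-high vowel (*loklo*, *kida*, *umpe*).
*avu* — last vowel /u/ (a high vowel) → -kug → *avukug*.
*golpako*: last vowel = /o/, a non-high vowel → -aja → *golpakoaja*.

avukug, golpakoaja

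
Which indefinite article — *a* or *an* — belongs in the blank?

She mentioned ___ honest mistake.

The indefinite article is chosen by the initial *sound* of the following word, not its spelling.
*honest* begins with the sound /ɒ/ (silent h) — a vowel sound.
So the article is *an*: She mentioned an honest mistake.

an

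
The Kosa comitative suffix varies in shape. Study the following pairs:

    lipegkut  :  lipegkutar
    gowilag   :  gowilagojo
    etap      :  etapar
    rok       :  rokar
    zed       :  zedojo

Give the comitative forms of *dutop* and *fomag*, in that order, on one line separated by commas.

dutopar, fomagojo

Looking at the final consonant of each stem: -ar when the stem ends in a voiceless consonant (*lipegkut*, *etap*, *rok*); -ojo when the stem ends in a voiced consonant (*gowilag*, *zed*).
*dutop*: final consonant = /p/, voiceless → -ar → *dutopar*.
The final consonant of *fomag* is /g/, which is voiced, so the suffix is -ojo, giving *fomagojo*.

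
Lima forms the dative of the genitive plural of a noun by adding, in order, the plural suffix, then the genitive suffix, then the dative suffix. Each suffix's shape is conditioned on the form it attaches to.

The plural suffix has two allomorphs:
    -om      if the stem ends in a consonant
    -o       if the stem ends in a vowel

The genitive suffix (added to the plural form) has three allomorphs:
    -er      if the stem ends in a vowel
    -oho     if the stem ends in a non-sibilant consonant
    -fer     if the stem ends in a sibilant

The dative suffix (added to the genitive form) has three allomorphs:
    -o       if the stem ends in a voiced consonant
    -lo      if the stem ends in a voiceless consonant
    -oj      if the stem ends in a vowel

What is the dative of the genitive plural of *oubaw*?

*oubaw*: final sound = /w/, a consonant → -om → *oubawom*.
Since the final sound of the plural form *oubawom* is /m/ (a non-sibilant consonant), it takes -oho, giving *oubawomoho*.
The genitive form *oubawomoho*: final sound = /o/, a vowel → -oj → *oubawomohooj*.

oubawomohooj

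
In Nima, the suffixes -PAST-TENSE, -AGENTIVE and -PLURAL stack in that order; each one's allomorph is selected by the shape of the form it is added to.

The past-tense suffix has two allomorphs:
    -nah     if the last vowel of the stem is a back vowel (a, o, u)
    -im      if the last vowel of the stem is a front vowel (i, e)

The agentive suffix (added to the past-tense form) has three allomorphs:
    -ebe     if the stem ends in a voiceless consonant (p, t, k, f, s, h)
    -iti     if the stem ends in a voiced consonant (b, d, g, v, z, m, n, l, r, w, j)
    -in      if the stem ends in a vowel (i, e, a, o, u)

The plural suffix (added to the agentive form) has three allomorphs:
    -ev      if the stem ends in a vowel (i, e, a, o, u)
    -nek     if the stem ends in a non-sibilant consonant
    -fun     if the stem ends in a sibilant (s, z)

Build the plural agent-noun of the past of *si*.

siimitiev

The last vowel of *si* is /i/, which is a front vowel, so the past-tense suffix is -im, giving *siim*.
The final sound of the past-tense form *siim* is /m/, which is a voiced consonant, so the agentive suffix is -iti, giving *siimiti*.
Since the final sound of the agentive form *siimiti* is /i/ (a vowel), it takes -ev, giving *siimitiev*.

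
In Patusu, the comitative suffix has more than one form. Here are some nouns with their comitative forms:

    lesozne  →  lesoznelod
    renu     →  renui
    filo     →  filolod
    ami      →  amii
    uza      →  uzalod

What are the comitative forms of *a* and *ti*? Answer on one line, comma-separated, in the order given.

alod, tii

The suffix is conditioned by the last vowel: -i when the last vowel of the stem is a high vowel (*renu*, *ami*); -lod when the last vowel of the stem is a non-high vowel (*lesozne*, *filo*, *uza*).
The last vowel of *a* is /a/, which is a non-high vowel, so the suffix is -lod, giving *alod*.
*ti*: last vowel = /i/, a high vowel → -i → *tii*.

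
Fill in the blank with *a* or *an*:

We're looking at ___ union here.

a

The indefinite article is chosen by the initial *sound* of the following word, not its spelling.
*union* begins with the sound /juː/ (u pronounced /juː/) — a consonant sound.
So the article is *a*: We're looking at a union here.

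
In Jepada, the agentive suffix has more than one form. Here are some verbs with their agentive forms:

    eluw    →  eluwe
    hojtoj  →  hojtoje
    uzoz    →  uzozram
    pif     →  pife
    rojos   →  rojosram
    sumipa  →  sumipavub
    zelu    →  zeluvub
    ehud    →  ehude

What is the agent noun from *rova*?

rovavub

The suffix is conditioned by the final sound: -ram when the stem ends in a sibilant (*uzoz*, *rojos*); -e when the stem ends in a non-sibilant consonant (*eluw*, *hojtoj*, *pif*, *ehud*); -vub when the stem ends in a vowel (*sumipa*, *zelu*).
*rova*: final sound = /a/, a vowel → -vub → *rovavub*.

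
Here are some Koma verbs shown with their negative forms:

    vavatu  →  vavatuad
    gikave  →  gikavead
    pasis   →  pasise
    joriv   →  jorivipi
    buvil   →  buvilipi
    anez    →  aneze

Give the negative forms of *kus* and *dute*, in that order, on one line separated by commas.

kuse, dutead

The pattern is sibilance of the final sound: -e when the stem ends in a sibilant (*pasis*, *anez*); -ipi when the stem ends in a non-sibilant consonant (*joriv*, *buvil*); -ad when the stem ends in a vowel (*vavatu*, *gikave*).
*kus*: final sound = /s/, a sibilant → -e → *kuse*.
Since the final sound of *dute* is /e/ (a vowel), it takes -ad, giving *dutead*.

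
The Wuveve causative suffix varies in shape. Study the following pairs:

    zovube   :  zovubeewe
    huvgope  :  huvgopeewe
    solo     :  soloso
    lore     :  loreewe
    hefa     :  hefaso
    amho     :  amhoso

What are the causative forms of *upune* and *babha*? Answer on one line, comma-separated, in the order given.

upuneewe, babhaso

Looking at the last vowel of each stem: -ewe when the last vowel of the stem is a front vowel (*zovube*, *huvgope*, *lore*); -so when the last vowel of the stem is a back vowel (*solo*, *hefa*, *amho*).
*upune* — last vowel /e/ (a front vowel) → -ewe → *upuneewe*.
*babha* — last vowel /a/ (a back vowel) → -so → *babhaso*.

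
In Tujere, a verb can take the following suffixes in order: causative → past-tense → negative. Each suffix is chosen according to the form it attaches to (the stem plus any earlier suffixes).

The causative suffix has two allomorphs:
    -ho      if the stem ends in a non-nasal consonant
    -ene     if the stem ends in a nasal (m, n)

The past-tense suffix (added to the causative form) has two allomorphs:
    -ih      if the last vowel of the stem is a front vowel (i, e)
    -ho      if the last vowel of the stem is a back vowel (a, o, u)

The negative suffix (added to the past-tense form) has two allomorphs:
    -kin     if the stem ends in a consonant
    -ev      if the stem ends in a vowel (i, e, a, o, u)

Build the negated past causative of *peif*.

Since the final consonant of *peif* is /f/ (non-nasal), it takes -ho, giving *peifho*.
Since the last vowel of the causative form *peifho* is /o/ (a back vowel), it takes -ho, giving *peifhoho*.
The final sound of the past-tense form *peifhoho* is /o/, which is a vowel, so the negative suffix is -ev, giving *peifhohoev*.

peifhohoev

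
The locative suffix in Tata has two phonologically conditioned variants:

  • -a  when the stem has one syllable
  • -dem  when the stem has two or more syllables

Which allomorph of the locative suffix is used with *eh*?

-a

*eh* (one syllable) → -a.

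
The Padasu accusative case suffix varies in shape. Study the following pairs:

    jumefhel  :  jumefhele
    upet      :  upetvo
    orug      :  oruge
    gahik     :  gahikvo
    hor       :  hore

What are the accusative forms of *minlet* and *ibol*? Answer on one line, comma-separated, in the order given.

Looking at the final consonant of each stem: -vo when the stem ends in a voiceless consonant (*upet*, *gahik*); -e when the stem ends in a voiced consonant (*jumefhel*, *orug*, *hor*).
The final consonant of *minlet* is /t/, which is voiceless, so the suffix is -vo, giving *minletvo*.
The final consonant of *ibol* is /l/, which is voiced, so the suffix is -e, giving *ibole*.

minletvo, ibole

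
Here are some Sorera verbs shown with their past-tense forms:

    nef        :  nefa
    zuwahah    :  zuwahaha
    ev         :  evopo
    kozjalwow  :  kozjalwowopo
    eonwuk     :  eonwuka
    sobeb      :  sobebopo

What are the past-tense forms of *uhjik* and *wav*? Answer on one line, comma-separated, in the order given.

uhjika, wavopo

The alternation tracks the final consonant of the stem — -a when the stem ends in a voiceless consonant (*nef*, *zuwahah*, *eonwuk*); -opo when the stem ends in a voiced consonant (*ev*, *kozjalwow*, *sobeb*).
Since the final consonant of *uhjik* is /k/ (voiceless), it takes -a, giving *uhjika*.
The final consonant of *wav* is /v/, which is voiced, so the suffix is -opo, giving *wavopo*.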